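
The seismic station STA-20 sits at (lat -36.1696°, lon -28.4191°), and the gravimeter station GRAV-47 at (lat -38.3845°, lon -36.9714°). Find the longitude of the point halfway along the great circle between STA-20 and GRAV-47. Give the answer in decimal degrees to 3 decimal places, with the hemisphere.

Bx = cos φ₂ cos Δλ = 0.775145,  By = cos φ₂ sin Δλ = -0.116570
φₘ = atan2(sin φ₁ + sin φ₂, √((cos φ₁ + Bx)² + By²)) = -37.35404°
λₘ = λ₁ + atan2(By, cos φ₁ + Bx) = -32.63221°

32.632°W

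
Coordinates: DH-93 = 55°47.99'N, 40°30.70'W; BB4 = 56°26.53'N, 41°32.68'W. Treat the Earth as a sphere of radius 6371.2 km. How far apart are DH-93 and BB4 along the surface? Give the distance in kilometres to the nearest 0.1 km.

DH-93: φ = +55.79983°, λ = -40.51167°
BB4: φ = +56.44217°, λ = -41.54467°
Δφ = 0.6423°,  Δλ = -1.0330°
a = sin²(Δφ/2) + cos φ₁ cos φ₂ sin²(Δλ/2) = 0.000057
c = 2·arcsin(√a) = 0.015056 rad = 0.8626°
d = R·c = 6371.2 × 0.015056 = 95.9 km

95.9 km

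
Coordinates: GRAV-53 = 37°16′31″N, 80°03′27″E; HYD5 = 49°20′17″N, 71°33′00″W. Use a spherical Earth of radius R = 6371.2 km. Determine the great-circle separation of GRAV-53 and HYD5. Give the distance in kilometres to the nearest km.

GRAV-53: φ = +37.27528°, λ = +80.05750°
HYD5: φ = +49.33806°, λ = -71.55000°
Δφ = 12.0628°,  Δλ = -151.6075°
a = sin²(Δφ/2) + cos φ₁ cos φ₂ sin²(Δλ/2) = 0.498352
c = 2·arcsin(√a) = 1.567501 rad = 89.8112°
d = R·c = 6371.2 × 1.567501 = 9986.9 km

9987 km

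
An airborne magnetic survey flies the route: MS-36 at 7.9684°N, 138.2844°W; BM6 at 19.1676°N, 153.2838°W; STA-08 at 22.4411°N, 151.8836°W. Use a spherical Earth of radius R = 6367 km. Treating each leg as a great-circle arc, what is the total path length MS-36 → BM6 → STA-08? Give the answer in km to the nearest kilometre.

2432 km

MS-36→BM6: c = 0.320475 rad, d = 2040.46 km
BM6→STA-08: c = 0.061530 rad, d = 391.76 km
Total = 2040.46 + 391.76 = 2432.22 km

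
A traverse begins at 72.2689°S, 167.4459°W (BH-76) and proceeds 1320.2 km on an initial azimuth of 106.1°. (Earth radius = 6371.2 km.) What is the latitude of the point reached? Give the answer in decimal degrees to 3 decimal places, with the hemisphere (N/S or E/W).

71.713°S

δ = d/R = 1320.2/6371.2 = 0.207214 rad
φ₂ = arcsin(sin φ₁ cos δ + cos φ₁ sin δ cos θ)
   = arcsin(-0.95250·0.97861 + 0.30455·0.20573·-0.27731) = -71.71287°
λ₂ = λ₁ + atan2(sin θ sin δ cos φ₁, cos δ − sin φ₁ sin φ₂) = -128.39953°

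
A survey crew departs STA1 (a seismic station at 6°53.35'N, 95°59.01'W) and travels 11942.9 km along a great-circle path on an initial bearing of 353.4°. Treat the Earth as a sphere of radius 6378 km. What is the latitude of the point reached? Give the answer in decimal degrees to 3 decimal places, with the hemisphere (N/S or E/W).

64.959°N

STA1: φ = +6.88917°, λ = -95.98350°
δ = d/R = 11942.9/6378 = 1.872515 rad
φ₂ = arcsin(sin φ₁ cos δ + cos φ₁ sin δ cos θ)
   = arcsin(0.11995·-0.29716 + 0.99278·0.95483·0.99337) = 64.95924°
λ₂ = λ₁ + atan2(sin θ sin δ cos φ₁, cos δ − sin φ₁ sin φ₂) = 99.04406°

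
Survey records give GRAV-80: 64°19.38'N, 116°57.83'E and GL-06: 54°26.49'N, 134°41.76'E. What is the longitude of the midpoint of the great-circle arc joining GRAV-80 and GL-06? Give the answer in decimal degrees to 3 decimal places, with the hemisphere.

127.135°E

GRAV-80: φ = +64.32300°, λ = +116.96383°
GL-06: φ = +54.44150°, λ = +134.69600°
Bx = cos φ₂ cos Δλ = 0.553906,  By = cos φ₂ sin Δλ = 0.177117
φₘ = atan2(sin φ₁ + sin φ₂, √((cos φ₁ + Bx)² + By²)) = 59.67677°
λₘ = λ₁ + atan2(By, cos φ₁ + Bx) = 127.13520°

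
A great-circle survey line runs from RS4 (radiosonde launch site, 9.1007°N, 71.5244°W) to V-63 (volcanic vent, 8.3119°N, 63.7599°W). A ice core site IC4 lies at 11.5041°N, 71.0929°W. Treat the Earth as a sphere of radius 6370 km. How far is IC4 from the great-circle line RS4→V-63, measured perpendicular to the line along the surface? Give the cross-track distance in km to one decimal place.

δ₁₃ = central angle RS4→IC4 = 0.042597 rad  (haversine)
θ₁₃ = bearing RS4→IC4 = 9.980°,  θ₁₂ = bearing RS4→V-63 = 95.270°
dₓₜ = R·arcsin(sin δ₁₃ · sin(θ₁₃ − θ₁₂)) = 6370·arcsin(0.04258·sin(-85.291°)) = -270.423 km
|dₓₜ| = 270.423 km

270.4 km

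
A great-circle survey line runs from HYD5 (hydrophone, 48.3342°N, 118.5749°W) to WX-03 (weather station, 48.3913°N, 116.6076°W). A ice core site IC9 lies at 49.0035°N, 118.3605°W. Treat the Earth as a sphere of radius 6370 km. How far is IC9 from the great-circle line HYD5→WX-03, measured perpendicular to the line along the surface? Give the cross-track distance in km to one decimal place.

73.4 km

δ₁₃ = central angle HYD5→IC9 = 0.011940 rad  (haversine)
θ₁₃ = bearing HYD5→IC9 = 11.865°,  θ₁₂ = bearing HYD5→WX-03 = 86.764°
dₓₜ = R·arcsin(sin δ₁₃ · sin(θ₁₃ − θ₁₂)) = 6370·arcsin(0.01194·sin(-74.899°)) = -73.431 km
|dₓₜ| = 73.431 km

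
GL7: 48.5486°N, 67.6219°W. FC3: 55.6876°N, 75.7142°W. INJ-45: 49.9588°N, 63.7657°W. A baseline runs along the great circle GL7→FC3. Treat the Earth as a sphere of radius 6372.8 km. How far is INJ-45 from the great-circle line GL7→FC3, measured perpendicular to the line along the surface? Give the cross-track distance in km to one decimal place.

320.8 km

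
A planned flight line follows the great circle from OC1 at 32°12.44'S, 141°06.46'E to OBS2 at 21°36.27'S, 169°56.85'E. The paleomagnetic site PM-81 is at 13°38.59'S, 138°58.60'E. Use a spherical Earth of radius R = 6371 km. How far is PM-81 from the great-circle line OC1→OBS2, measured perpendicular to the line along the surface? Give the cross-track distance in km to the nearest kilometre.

2050 km

OC1: φ = -32.20733°, λ = +141.10767°
OBS2: φ = -21.60450°, λ = +169.94750°
PM-81: φ = -13.64317°, λ = +138.97667°
δ₁₃ = central angle OC1→PM-81 = 0.325787 rad  (haversine)
θ₁₃ = bearing OC1→PM-81 = 353.517°,  θ₁₂ = bearing OC1→OBS2 = 74.718°
dₓₜ = R·arcsin(sin δ₁₃ · sin(θ₁₃ − θ₁₂)) = 6371·arcsin(0.32005·sin(278.799°)) = -2050.275 km
|dₓₜ| = 2050.275 km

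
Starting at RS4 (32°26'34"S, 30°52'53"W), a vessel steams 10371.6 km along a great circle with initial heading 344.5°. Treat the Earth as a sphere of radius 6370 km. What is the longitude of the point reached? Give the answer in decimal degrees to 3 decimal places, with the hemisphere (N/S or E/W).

RS4: φ = -32.44278°, λ = -30.88139°
δ = d/R = 10371.6/6370 = 1.628195 rad
φ₂ = arcsin(sin φ₁ cos δ + cos φ₁ sin δ cos θ)
   = arcsin(-0.53646·-0.05737 + 0.84393·0.99835·0.96363) = 57.42314°
λ₂ = λ₁ + atan2(sin θ sin δ cos φ₁, cos δ − sin φ₁ sin φ₂) = -60.58485°

60.585°W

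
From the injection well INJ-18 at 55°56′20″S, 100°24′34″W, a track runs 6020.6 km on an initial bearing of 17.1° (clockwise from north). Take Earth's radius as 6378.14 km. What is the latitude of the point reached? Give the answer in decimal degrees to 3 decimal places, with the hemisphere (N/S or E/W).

INJ-18: φ = -55.93889°, λ = -100.40944°
δ = d/R = 6020.6/6378.14 = 0.943943 rad
φ₂ = arcsin(sin φ₁ cos δ + cos φ₁ sin δ cos θ)
   = arcsin(-0.82844·0.58660 + 0.56008·0.80988·0.95579) = -3.00489°
λ₂ = λ₁ + atan2(sin θ sin δ cos φ₁, cos δ − sin φ₁ sin φ₂) = -86.61352°

3.005°S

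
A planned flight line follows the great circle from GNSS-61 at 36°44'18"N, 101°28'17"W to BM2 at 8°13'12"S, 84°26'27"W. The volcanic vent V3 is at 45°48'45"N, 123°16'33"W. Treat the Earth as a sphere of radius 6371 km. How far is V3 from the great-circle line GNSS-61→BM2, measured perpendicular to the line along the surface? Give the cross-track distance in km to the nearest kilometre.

GNSS-61: φ = +36.73833°, λ = -101.47139°
BM2: φ = -8.22000°, λ = -84.44083°
V3: φ = +45.81250°, λ = -123.27583°
δ₁₃ = central angle GNSS-61→V3 = 0.325398 rad  (haversine)
θ₁₃ = bearing GNSS-61→V3 = 305.919°,  θ₁₂ = bearing GNSS-61→BM2 = 156.931°
dₓₜ = R·arcsin(sin δ₁₃ · sin(θ₁₃ − θ₁₂)) = 6371·arcsin(0.31969·sin(148.988°)) = 1054.171 km
|dₓₜ| = 1054.171 km

1054 km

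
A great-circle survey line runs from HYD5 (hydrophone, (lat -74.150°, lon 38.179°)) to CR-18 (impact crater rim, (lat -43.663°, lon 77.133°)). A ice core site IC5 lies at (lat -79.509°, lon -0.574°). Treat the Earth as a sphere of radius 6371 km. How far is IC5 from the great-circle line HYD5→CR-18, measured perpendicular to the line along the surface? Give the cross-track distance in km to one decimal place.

219.5 km

δ₁₃ = central angle HYD5→IC5 = 0.175261 rad  (haversine)
θ₁₃ = bearing HYD5→IC5 = 220.818°,  θ₁₂ = bearing HYD5→CR-18 = 52.214°
dₓₜ = R·arcsin(sin δ₁₃ · sin(θ₁₃ − θ₁₂)) = 6371·arcsin(0.17437·sin(168.605°)) = 219.529 km
|dₓₜ| = 219.529 km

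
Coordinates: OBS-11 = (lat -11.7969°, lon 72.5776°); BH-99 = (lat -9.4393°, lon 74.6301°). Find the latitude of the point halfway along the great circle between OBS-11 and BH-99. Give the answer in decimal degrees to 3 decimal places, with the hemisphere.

Bx = cos φ₂ cos Δλ = 0.985827,  By = cos φ₂ sin Δλ = 0.035330
φₘ = atan2(sin φ₁ + sin φ₂, √((cos φ₁ + Bx)² + By²)) = -10.61976°
λₘ = λ₁ + atan2(By, cos φ₁ + Bx) = 73.60781°

10.620°S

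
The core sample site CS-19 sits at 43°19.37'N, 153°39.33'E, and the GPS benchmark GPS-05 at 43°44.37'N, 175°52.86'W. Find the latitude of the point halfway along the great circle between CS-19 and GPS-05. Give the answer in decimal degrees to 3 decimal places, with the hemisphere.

44.555°N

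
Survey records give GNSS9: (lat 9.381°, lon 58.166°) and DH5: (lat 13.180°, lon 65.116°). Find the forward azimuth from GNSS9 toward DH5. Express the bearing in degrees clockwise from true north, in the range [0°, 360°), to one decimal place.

60.2°

Δλ = 6.9500°
y = sin Δλ · cos φ₂ = 0.117816
x = cos φ₁ sin φ₂ − sin φ₁ cos φ₂ cos Δλ = 0.067423
θ = atan2(y, x) = 60.2187° → 60.2187° (mod 360°)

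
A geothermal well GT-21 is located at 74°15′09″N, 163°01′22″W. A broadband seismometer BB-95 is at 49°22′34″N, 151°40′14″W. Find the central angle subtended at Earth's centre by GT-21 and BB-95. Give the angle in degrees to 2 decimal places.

GT-21: φ = +74.25250°, λ = -163.02278°
BB-95: φ = +49.37611°, λ = -151.67056°
Δφ = -24.8764°,  Δλ = 11.3522°
a = sin²(Δφ/2) + cos φ₁ cos φ₂ sin²(Δλ/2) = 0.048120
c = 2·arcsin(√a) = 0.442322 rad = 25.3432°

25.34°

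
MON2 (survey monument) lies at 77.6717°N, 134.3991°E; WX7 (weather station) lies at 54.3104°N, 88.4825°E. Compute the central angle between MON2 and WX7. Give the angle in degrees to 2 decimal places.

Δφ = -23.3613°,  Δλ = -45.9166°
a = sin²(Δφ/2) + cos φ₁ cos φ₂ sin²(Δλ/2) = 0.059941
c = 2·arcsin(√a) = 0.494684 rad = 28.3433°

28.34°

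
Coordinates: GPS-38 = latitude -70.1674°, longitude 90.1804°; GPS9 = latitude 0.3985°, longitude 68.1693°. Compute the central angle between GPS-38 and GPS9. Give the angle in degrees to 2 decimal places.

72.06°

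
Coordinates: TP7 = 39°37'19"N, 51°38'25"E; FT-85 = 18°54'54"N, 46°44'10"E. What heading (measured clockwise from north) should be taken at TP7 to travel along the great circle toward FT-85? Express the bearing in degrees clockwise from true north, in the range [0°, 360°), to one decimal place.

193.0°

TP7: φ = +39.62194°, λ = +51.64028°
FT-85: φ = +18.91500°, λ = +46.73611°
Δλ = -4.9042°
y = sin Δλ · cos φ₂ = -0.080873
x = cos φ₁ sin φ₂ − sin φ₁ cos φ₂ cos Δλ = -0.351380
θ = atan2(y, x) = -167.0386° → 192.9614° (mod 360°)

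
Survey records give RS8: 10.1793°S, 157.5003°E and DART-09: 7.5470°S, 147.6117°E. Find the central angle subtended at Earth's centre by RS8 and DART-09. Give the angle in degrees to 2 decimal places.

10.12°

Δφ = 2.6323°,  Δλ = -9.8886°
a = sin²(Δφ/2) + cos φ₁ cos φ₂ sin²(Δλ/2) = 0.007776
c = 2·arcsin(√a) = 0.176588 rad = 10.1177°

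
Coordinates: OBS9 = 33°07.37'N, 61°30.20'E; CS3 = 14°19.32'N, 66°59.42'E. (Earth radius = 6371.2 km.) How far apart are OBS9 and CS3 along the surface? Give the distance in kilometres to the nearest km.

OBS9: φ = +33.12283°, λ = +61.50333°
CS3: φ = +14.32200°, λ = +66.99033°
Δφ = -18.8008°,  Δλ = 5.4870°
a = sin²(Δφ/2) + cos φ₁ cos φ₂ sin²(Δλ/2) = 0.028537
c = 2·arcsin(√a) = 0.339485 rad = 19.4510°
d = R·c = 6371.2 × 0.339485 = 2162.9 km

2163 km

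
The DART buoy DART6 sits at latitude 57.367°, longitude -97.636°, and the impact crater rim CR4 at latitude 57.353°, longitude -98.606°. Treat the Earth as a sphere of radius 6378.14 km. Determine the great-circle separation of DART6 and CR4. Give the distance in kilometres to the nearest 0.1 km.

58.3 km

Δφ = -0.0140°,  Δλ = -0.9700°
a = sin²(Δφ/2) + cos φ₁ cos φ₂ sin²(Δλ/2) = 0.000021
c = 2·arcsin(√a) = 0.009134 rad = 0.5234°
d = R·c = 6378.14 × 0.009134 = 58.3 km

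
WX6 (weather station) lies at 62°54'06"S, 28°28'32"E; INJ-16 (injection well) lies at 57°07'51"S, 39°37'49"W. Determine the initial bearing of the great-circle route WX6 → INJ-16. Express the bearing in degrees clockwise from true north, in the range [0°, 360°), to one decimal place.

WX6: φ = -62.90167°, λ = +28.47556°
INJ-16: φ = -57.13083°, λ = -39.63028°
Δλ = -68.1058°
y = sin Δλ · cos φ₂ = -0.503578
x = cos φ₁ sin φ₂ − sin φ₁ cos φ₂ cos Δλ = -0.202434
θ = atan2(y, x) = -111.8997° → 248.1003° (mod 360°)

248.1°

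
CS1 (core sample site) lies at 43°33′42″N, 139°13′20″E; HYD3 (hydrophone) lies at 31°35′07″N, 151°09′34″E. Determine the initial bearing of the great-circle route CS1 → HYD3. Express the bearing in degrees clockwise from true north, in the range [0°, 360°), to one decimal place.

CS1: φ = +43.56167°, λ = +139.22222°
HYD3: φ = +31.58528°, λ = +151.15944°
Δλ = 11.9372°
y = sin Δλ · cos φ₂ = 0.176199
x = cos φ₁ sin φ₂ − sin φ₁ cos φ₂ cos Δλ = -0.194814
θ = atan2(y, x) = 137.8723° → 137.8723° (mod 360°)

137.9°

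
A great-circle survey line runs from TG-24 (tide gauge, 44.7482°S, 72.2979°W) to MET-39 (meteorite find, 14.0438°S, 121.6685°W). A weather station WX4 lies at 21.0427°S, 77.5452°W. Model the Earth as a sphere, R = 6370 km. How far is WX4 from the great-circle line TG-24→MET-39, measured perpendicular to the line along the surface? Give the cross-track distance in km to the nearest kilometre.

2243 km

δ₁₃ = central angle TG-24→WX4 = 0.420595 rad  (haversine)
θ₁₃ = bearing TG-24→WX4 = 347.933°,  θ₁₂ = bearing TG-24→MET-39 = 290.302°
dₓₜ = R·arcsin(sin δ₁₃ · sin(θ₁₃ − θ₁₂)) = 6370·arcsin(0.40830·sin(57.632°)) = 2242.834 km
|dₓₜ| = 2242.834 km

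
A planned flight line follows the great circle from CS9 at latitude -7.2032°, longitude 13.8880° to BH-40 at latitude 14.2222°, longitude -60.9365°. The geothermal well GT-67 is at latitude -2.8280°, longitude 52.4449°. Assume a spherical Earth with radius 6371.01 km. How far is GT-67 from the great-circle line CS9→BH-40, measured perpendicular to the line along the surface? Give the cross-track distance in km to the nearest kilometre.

1432 km

δ₁₃ = central angle CS9→GT-67 = 0.674436 rad  (haversine)
θ₁₃ = bearing CS9→GT-67 = 85.501°,  θ₁₂ = bearing CS9→BH-40 = 286.412°
dₓₜ = R·arcsin(sin δ₁₃ · sin(θ₁₃ − θ₁₂)) = 6371.01·arcsin(0.62446·sin(-200.911°)) = 1432.010 km
|dₓₜ| = 1432.010 km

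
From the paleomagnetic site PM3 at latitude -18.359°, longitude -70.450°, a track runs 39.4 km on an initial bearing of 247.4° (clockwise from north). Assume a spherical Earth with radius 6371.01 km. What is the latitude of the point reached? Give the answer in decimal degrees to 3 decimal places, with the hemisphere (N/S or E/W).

δ = d/R = 39.4/6371.01 = 0.006184 rad
φ₂ = arcsin(sin φ₁ cos δ + cos φ₁ sin δ cos θ)
   = arcsin(-0.31497·0.99998 + 0.94910·0.00618·-0.38430) = -18.49486°
λ₂ = λ₁ + atan2(sin θ sin δ cos φ₁, cos δ − sin φ₁ sin φ₂) = -70.79494°

18.495°S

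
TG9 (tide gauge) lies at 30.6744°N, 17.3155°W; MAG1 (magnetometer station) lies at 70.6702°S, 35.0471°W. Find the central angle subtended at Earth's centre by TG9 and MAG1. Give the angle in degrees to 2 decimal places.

102.14°

Δφ = -101.3446°,  Δλ = -17.7316°
a = sin²(Δφ/2) + cos φ₁ cos φ₂ sin²(Δλ/2) = 0.605117
c = 2·arcsin(√a) = 1.782611 rad = 102.1361°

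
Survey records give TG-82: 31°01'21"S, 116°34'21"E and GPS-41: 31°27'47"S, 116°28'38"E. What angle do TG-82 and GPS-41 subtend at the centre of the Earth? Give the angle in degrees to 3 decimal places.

0.448°

TG-82: φ = -31.02250°, λ = +116.57250°
GPS-41: φ = -31.46306°, λ = +116.47722°
Δφ = -0.4406°,  Δλ = -0.0953°
a = sin²(Δφ/2) + cos φ₁ cos φ₂ sin²(Δλ/2) = 0.000015
c = 2·arcsin(√a) = 0.007819 rad = 0.4480°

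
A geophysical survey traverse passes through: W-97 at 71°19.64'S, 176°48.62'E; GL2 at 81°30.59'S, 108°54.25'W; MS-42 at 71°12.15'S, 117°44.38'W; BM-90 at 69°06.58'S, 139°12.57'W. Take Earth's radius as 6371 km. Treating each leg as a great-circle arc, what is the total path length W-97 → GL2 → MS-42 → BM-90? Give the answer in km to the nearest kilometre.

4032 km

W-97: φ = -71.32733°, λ = +176.81033°
GL2: φ = -81.50983°, λ = -108.90417°
MS-42: φ = -71.20250°, λ = -117.73967°
BM-90: φ = -69.10967°, λ = -139.20950°
W-97→GL2: c = 0.318253 rad, d = 2027.59 km
GL2→MS-42: c = 0.183025 rad, d = 1166.05 km
MS-42→BM-90: c = 0.131547 rad, d = 838.09 km
Total = 2027.59 + 1166.05 + 838.09 = 4031.73 km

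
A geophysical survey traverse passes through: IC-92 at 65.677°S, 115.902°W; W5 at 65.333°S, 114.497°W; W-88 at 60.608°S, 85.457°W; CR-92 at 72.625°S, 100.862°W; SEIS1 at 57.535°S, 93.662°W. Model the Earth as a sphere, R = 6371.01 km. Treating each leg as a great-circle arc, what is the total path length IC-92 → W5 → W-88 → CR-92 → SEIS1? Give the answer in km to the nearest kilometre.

4815 km

IC-92→W5: c = 0.011807 rad, d = 75.22 km
W5→W-88: c = 0.242039 rad, d = 1542.04 km
W-88→CR-92: c = 0.233682 rad, d = 1488.79 km
CR-92→SEIS1: c = 0.268182 rad, d = 1708.59 km
Total = 75.22 + 1542.04 + 1488.79 + 1708.59 = 4814.64 km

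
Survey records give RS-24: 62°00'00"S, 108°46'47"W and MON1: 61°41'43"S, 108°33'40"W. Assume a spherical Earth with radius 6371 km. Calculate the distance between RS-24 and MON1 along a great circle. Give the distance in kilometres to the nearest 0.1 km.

35.8 km

RS-24: φ = -62.00000°, λ = -108.77972°
MON1: φ = -61.69528°, λ = -108.56111°
Δφ = 0.3047°,  Δλ = 0.2186°
a = sin²(Δφ/2) + cos φ₁ cos φ₂ sin²(Δλ/2) = 0.000008
c = 2·arcsin(√a) = 0.005615 rad = 0.3217°
d = R·c = 6371 × 0.005615 = 35.8 km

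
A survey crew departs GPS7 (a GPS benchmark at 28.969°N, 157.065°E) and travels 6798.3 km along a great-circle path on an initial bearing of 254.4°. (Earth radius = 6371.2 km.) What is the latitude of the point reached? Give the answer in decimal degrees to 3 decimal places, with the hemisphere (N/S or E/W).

δ = d/R = 6798.3/6371.2 = 1.067036 rad
φ₂ = arcsin(sin φ₁ cos δ + cos φ₁ sin δ cos θ)
   = arcsin(0.48434·0.48272 + 0.87488·0.87577·-0.26892) = 1.59039°
λ₂ = λ₁ + atan2(sin θ sin δ cos φ₁, cos δ − sin φ₁ sin φ₂) = 99.51742°

1.590°N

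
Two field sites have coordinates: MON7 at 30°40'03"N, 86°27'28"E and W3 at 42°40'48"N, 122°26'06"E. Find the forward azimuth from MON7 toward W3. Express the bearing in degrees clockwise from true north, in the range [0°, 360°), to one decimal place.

MON7: φ = +30.66750°, λ = +86.45778°
W3: φ = +42.68000°, λ = +122.43500°
Δλ = 35.9772°
y = sin Δλ · cos φ₂ = 0.431875
x = cos φ₁ sin φ₂ − sin φ₁ cos φ₂ cos Δλ = 0.279650
θ = atan2(y, x) = 57.0759° → 57.0759° (mod 360°)

57.1°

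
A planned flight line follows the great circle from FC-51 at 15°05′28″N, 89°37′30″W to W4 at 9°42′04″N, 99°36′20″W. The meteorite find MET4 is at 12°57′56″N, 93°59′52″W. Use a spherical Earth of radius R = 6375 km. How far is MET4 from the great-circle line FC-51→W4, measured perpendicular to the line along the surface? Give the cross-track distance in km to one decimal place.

FC-51: φ = +15.09111°, λ = -89.62500°
W4: φ = +9.70111°, λ = -99.60556°
MET4: φ = +12.96556°, λ = -93.99778°
δ₁₃ = central angle FC-51→MET4 = 0.082812 rad  (haversine)
θ₁₃ = bearing FC-51→MET4 = 243.930°,  θ₁₂ = bearing FC-51→W4 = 242.205°
dₓₜ = R·arcsin(sin δ₁₃ · sin(θ₁₃ − θ₁₂)) = 6375·arcsin(0.08272·sin(1.725°)) = 15.874 km
|dₓₜ| = 15.874 km

15.9 km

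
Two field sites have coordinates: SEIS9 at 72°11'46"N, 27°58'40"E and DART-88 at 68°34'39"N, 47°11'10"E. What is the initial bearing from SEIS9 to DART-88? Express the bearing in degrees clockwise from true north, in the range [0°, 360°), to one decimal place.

SEIS9: φ = +72.19611°, λ = +27.97778°
DART-88: φ = +68.57750°, λ = +47.18611°
Δλ = 19.2083°
y = sin Δλ · cos φ₂ = 0.120166
x = cos φ₁ sin φ₂ − sin φ₁ cos φ₂ cos Δλ = -0.043755
θ = atan2(y, x) = 110.0076° → 110.0076° (mod 360°)

110.0°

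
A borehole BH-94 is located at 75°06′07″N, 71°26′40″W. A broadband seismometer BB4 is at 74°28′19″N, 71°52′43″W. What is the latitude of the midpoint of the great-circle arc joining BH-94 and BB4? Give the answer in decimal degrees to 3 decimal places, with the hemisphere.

74.787°N

BH-94: φ = +75.10194°, λ = -71.44444°
BB4: φ = +74.47194°, λ = -71.87861°
Bx = cos φ₂ cos Δλ = 0.267703,  By = cos φ₂ sin Δλ = -0.002029
φₘ = atan2(sin φ₁ + sin φ₂, √((cos φ₁ + Bx)² + By²)) = 74.78705°
λₘ = λ₁ + atan2(By, cos φ₁ + Bx) = -71.66592°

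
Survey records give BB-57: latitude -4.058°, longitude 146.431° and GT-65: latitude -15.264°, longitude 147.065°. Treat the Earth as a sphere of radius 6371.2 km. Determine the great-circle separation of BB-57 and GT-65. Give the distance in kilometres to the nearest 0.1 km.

1248.0 km

Δφ = -11.2060°,  Δλ = 0.6340°
a = sin²(Δφ/2) + cos φ₁ cos φ₂ sin²(Δλ/2) = 0.009562
c = 2·arcsin(√a) = 0.195885 rad = 11.2234°
d = R·c = 6371.2 × 0.195885 = 1248.0 km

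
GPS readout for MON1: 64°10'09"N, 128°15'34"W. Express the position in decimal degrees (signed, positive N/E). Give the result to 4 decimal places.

+64.1692°, -128.2594°

lat: 64.1692° N → +64.1692°
lon: 128.2594° W → -128.2594°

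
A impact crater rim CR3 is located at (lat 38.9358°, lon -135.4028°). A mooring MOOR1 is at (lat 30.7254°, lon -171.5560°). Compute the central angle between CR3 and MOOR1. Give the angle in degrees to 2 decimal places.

30.57°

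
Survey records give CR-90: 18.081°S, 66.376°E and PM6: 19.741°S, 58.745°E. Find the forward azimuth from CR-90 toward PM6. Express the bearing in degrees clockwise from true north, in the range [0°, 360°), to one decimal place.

Δλ = -7.6310°
y = sin Δλ · cos φ₂ = -0.124988
x = cos φ₁ sin φ₂ − sin φ₁ cos φ₂ cos Δλ = -0.031555
θ = atan2(y, x) = -104.1692° → 255.8308° (mod 360°)

255.8°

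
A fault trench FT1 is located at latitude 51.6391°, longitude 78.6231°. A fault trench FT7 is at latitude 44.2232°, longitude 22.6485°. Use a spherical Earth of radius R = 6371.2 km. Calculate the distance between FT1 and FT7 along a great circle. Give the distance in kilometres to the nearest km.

4145 km

Δφ = -7.4159°,  Δλ = -55.9746°
a = sin²(Δφ/2) + cos φ₁ cos φ₂ sin²(Δλ/2) = 0.102125
c = 2·arcsin(√a) = 0.650551 rad = 37.2738°
d = R·c = 6371.2 × 0.650551 = 4144.8 km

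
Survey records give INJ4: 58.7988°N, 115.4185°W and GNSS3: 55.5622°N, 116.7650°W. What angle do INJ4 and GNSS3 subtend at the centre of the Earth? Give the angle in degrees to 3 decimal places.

Δφ = -3.2366°,  Δλ = -1.3465°
a = sin²(Δφ/2) + cos φ₁ cos φ₂ sin²(Δλ/2) = 0.000838
c = 2·arcsin(√a) = 0.057904 rad = 3.3177°

3.318°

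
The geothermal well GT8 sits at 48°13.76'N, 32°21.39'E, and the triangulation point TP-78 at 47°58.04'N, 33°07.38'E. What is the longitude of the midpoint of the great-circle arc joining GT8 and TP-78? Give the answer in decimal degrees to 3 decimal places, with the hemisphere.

GT8: φ = +48.22933°, λ = +32.35650°
TP-78: φ = +47.96733°, λ = +33.12300°
Bx = cos φ₂ cos Δλ = 0.669494,  By = cos φ₂ sin Δλ = 0.008957
φₘ = atan2(sin φ₁ + sin φ₂, √((cos φ₁ + Bx)² + By²)) = 48.09897°
λₘ = λ₁ + atan2(By, cos φ₁ + Bx) = 32.74073°

32.741°E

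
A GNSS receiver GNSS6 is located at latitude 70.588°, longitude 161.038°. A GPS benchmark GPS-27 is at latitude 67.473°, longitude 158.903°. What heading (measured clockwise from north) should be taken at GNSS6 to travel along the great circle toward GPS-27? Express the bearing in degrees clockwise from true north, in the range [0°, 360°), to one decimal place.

194.8°

Δλ = -2.1350°
y = sin Δλ · cos φ₂ = -0.014273
x = cos φ₁ sin φ₂ − sin φ₁ cos φ₂ cos Δλ = -0.054089
θ = atan2(y, x) = -165.2181° → 194.7819° (mod 360°)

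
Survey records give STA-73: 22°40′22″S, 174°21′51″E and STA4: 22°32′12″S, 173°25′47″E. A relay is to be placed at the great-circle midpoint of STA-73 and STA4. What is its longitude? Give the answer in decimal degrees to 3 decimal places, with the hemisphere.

173.897°E

STA-73: φ = -22.67278°, λ = +174.36417°
STA4: φ = -22.53667°, λ = +173.42972°
Bx = cos φ₂ cos Δλ = 0.923512,  By = cos φ₂ sin Δλ = -0.015063
φₘ = atan2(sin φ₁ + sin φ₂, √((cos φ₁ + Bx)² + By²)) = -22.60540°
λₘ = λ₁ + atan2(By, cos φ₁ + Bx) = 173.89671°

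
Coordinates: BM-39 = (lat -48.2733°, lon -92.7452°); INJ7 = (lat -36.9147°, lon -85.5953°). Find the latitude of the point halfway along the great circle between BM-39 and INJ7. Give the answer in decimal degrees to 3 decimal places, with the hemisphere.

42.649°S

Bx = cos φ₂ cos Δλ = 0.793313,  By = cos φ₂ sin Δλ = 0.099514
φₘ = atan2(sin φ₁ + sin φ₂, √((cos φ₁ + Bx)² + By²)) = -42.64914°
λₘ = λ₁ + atan2(By, cos φ₁ + Bx) = -88.84298°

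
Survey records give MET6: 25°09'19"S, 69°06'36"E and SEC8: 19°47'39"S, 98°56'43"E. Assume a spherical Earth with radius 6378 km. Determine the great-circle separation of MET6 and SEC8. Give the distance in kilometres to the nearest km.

3120 km

MET6: φ = -25.15528°, λ = +69.11000°
SEC8: φ = -19.79417°, λ = +98.94528°
Δφ = 5.3611°,  Δλ = 29.8353°
a = sin²(Δφ/2) + cos φ₁ cos φ₂ sin²(Δλ/2) = 0.058628
c = 2·arcsin(√a) = 0.489127 rad = 28.0249°
d = R·c = 6378 × 0.489127 = 3119.6 km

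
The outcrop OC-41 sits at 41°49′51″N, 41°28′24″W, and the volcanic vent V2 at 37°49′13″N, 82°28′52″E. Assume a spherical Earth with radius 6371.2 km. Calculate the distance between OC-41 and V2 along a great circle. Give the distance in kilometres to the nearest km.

9496 km

OC-41: φ = +41.83083°, λ = -41.47333°
V2: φ = +37.82028°, λ = +82.48111°
Δφ = -4.0106°,  Δλ = 123.9544°
a = sin²(Δφ/2) + cos φ₁ cos φ₂ sin²(Δλ/2) = 0.459898
c = 2·arcsin(√a) = 1.490506 rad = 85.3997°
d = R·c = 6371.2 × 1.490506 = 9496.3 km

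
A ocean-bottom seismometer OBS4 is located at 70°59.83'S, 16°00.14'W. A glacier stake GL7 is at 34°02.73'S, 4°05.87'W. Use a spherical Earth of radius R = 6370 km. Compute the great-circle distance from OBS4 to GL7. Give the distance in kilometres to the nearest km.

OBS4: φ = -70.99717°, λ = -16.00233°
GL7: φ = -34.04550°, λ = -4.09783°
Δφ = 36.9517°,  Δλ = 11.9045°
a = sin²(Δφ/2) + cos φ₁ cos φ₂ sin²(Δλ/2) = 0.103330
c = 2·arcsin(√a) = 0.654520 rad = 37.5012°
d = R·c = 6370 × 0.654520 = 4169.3 km

4169 km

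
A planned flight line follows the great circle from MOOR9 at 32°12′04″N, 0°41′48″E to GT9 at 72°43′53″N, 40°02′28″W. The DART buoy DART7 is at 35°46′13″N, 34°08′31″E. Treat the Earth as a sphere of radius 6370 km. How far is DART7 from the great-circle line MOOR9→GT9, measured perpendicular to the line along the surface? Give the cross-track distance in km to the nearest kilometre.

MOOR9: φ = +32.20111°, λ = +0.69667°
GT9: φ = +72.73139°, λ = -40.04111°
DART7: φ = +35.77028°, λ = +34.14194°
δ₁₃ = central angle MOOR9→DART7 = 0.485645 rad  (haversine)
θ₁₃ = bearing MOOR9→DART7 = 73.337°,  θ₁₂ = bearing MOOR9→GT9 = 344.278°
dₓₜ = R·arcsin(sin δ₁₃ · sin(θ₁₃ − θ₁₂)) = 6370·arcsin(0.46678·sin(-270.941°)) = 3093.108 km
|dₓₜ| = 3093.108 km

3093 km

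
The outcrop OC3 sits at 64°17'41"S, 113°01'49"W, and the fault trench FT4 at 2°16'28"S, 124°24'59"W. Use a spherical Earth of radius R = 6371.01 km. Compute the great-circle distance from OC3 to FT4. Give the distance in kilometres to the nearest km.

6958 km

OC3: φ = -64.29472°, λ = -113.03028°
FT4: φ = -2.27444°, λ = -124.41639°
Δφ = 62.0203°,  Δλ = -11.3861°
a = sin²(Δφ/2) + cos φ₁ cos φ₂ sin²(Δλ/2) = 0.269685
c = 2·arcsin(√a) = 1.092092 rad = 62.5723°
d = R·c = 6371.01 × 1.092092 = 6957.7 km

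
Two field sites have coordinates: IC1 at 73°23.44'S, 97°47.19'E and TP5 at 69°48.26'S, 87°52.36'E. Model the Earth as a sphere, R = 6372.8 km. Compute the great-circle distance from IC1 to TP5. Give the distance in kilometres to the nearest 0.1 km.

528.1 km

IC1: φ = -73.39067°, λ = +97.78650°
TP5: φ = -69.80433°, λ = +87.87267°
Δφ = 3.5863°,  Δλ = -9.9138°
a = sin²(Δφ/2) + cos φ₁ cos φ₂ sin²(Δλ/2) = 0.001716
c = 2·arcsin(√a) = 0.082871 rad = 4.7482°
d = R·c = 6372.8 × 0.082871 = 528.1 km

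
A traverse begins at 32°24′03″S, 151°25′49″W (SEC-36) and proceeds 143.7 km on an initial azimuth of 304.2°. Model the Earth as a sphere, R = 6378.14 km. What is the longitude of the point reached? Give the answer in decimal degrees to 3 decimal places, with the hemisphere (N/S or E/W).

SEC-36: φ = -32.40083°, λ = -151.43028°
δ = d/R = 143.7/6378.14 = 0.022530 rad
φ₂ = arcsin(sin φ₁ cos δ + cos φ₁ sin δ cos θ)
   = arcsin(-0.53584·0.99975 + 0.84432·0.02253·0.56208) = -31.66903°
λ₂ = λ₁ + atan2(sin θ sin δ cos φ₁, cos δ − sin φ₁ sin φ₂) = -152.68473°

152.685°W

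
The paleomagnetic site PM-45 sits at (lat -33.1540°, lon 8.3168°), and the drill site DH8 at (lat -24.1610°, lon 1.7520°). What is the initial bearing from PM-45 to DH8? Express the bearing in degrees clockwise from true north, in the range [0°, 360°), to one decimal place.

Δλ = -6.5648°
y = sin Δλ · cos φ₂ = -0.104312
x = cos φ₁ sin φ₂ − sin φ₁ cos φ₂ cos Δλ = 0.153042
θ = atan2(y, x) = -34.2779° → 325.7221° (mod 360°)

325.7°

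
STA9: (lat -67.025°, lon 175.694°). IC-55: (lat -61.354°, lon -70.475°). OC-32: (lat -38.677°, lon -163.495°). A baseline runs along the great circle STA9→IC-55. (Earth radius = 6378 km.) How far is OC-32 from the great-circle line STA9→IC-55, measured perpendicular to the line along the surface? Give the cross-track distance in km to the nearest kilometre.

δ₁₃ = central angle STA9→OC-32 = 0.535137 rad  (haversine)
θ₁₃ = bearing STA9→OC-32 = 32.949°,  θ₁₂ = bearing STA9→IC-55 = 139.906°
dₓₜ = R·arcsin(sin δ₁₃ · sin(θ₁₃ − θ₁₂)) = 6378·arcsin(0.50996·sin(-106.957°)) = -3249.931 km
|dₓₜ| = 3249.931 km

3250 km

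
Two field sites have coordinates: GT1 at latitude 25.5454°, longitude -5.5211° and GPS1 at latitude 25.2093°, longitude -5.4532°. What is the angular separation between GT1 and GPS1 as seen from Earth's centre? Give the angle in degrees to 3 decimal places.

0.342°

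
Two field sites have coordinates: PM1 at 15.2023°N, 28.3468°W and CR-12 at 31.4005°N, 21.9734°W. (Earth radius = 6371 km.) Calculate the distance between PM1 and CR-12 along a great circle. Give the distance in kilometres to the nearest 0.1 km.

1914.0 km

Δφ = 16.1982°,  Δλ = 6.3734°
a = sin²(Δφ/2) + cos φ₁ cos φ₂ sin²(Δλ/2) = 0.022394
c = 2·arcsin(√a) = 0.300422 rad = 17.2129°
d = R·c = 6371 × 0.300422 = 1914.0 km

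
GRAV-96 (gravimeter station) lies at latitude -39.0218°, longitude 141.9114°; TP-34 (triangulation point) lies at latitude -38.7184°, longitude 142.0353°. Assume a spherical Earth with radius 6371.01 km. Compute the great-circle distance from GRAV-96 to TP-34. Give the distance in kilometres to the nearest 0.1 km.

35.4 km

Δφ = 0.3034°,  Δλ = 0.1239°
a = sin²(Δφ/2) + cos φ₁ cos φ₂ sin²(Δλ/2) = 0.000008
c = 2·arcsin(√a) = 0.005557 rad = 0.3184°
d = R·c = 6371.01 × 0.005557 = 35.4 km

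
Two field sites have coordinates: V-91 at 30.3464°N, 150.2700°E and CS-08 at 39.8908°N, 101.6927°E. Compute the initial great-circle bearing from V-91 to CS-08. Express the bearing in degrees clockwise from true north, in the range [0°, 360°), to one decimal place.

Δλ = -48.5773°
y = sin Δλ · cos φ₂ = -0.575335
x = cos φ₁ sin φ₂ − sin φ₁ cos φ₂ cos Δλ = 0.296987
θ = atan2(y, x) = -62.6973° → 297.3027° (mod 360°)

297.3°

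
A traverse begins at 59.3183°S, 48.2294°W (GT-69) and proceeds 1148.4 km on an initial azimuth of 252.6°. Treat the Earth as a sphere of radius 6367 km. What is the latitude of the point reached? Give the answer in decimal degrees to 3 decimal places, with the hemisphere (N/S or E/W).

60.861°S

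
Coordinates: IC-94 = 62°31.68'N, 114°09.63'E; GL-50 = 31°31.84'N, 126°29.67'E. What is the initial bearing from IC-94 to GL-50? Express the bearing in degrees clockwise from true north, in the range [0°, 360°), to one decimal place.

IC-94: φ = +62.52800°, λ = +114.16050°
GL-50: φ = +31.53067°, λ = +126.49450°
Δλ = 12.3340°
y = sin Δλ · cos φ₂ = 0.182073
x = cos φ₁ sin φ₂ − sin φ₁ cos φ₂ cos Δλ = -0.497543
θ = atan2(y, x) = 159.9002° → 159.9002° (mod 360°)

159.9°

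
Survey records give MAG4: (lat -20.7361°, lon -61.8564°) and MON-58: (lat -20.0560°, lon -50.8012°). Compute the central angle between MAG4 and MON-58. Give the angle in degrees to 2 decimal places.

Δφ = 0.6801°,  Δλ = 11.0552°
a = sin²(Δφ/2) + cos φ₁ cos φ₂ sin²(Δλ/2) = 0.008186
c = 2·arcsin(√a) = 0.181206 rad = 10.3824°

10.38°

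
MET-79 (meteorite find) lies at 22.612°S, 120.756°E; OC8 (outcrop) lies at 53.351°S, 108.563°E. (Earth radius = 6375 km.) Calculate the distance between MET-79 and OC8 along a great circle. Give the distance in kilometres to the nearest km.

Δφ = -30.7390°,  Δλ = -12.1930°
a = sin²(Δφ/2) + cos φ₁ cos φ₂ sin²(Δλ/2) = 0.076463
c = 2·arcsin(√a) = 0.560340 rad = 32.1051°
d = R·c = 6375 × 0.560340 = 3572.2 km

3572 km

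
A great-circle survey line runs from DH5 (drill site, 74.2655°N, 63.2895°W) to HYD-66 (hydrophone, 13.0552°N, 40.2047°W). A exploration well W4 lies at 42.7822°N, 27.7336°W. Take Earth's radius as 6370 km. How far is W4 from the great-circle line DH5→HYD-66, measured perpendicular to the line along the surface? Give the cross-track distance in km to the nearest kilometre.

δ₁₃ = central angle DH5→W4 = 0.616888 rad  (haversine)
θ₁₃ = bearing DH5→W4 = 132.460°,  θ₁₂ = bearing DH5→HYD-66 = 154.514°
dₓₜ = R·arcsin(sin δ₁₃ · sin(θ₁₃ − θ₁₂)) = 6370·arcsin(0.57850·sin(-22.054°)) = -1394.779 km
|dₓₜ| = 1394.779 km

1395 km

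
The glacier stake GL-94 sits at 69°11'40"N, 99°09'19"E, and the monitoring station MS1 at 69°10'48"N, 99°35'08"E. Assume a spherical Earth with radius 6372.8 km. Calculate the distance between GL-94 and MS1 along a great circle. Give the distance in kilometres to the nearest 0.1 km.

17.1 km

GL-94: φ = +69.19444°, λ = +99.15528°
MS1: φ = +69.18000°, λ = +99.58556°
Δφ = -0.0144°,  Δλ = 0.4303°
a = sin²(Δφ/2) + cos φ₁ cos φ₂ sin²(Δλ/2) = 0.000002
c = 2·arcsin(√a) = 0.002680 rad = 0.1536°
d = R·c = 6372.8 × 0.002680 = 17.1 km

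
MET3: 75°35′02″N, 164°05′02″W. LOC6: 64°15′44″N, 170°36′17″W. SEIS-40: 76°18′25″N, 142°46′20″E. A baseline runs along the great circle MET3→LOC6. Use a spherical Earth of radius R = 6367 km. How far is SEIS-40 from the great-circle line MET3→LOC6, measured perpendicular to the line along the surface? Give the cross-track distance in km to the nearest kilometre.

1343 km

MET3: φ = +75.58389°, λ = -164.08389°
LOC6: φ = +64.26222°, λ = -170.60472°
SEIS-40: φ = +76.30694°, λ = +142.77222°
δ₁₃ = central angle MET3→SEIS-40 = 0.217985 rad  (haversine)
θ₁₃ = bearing MET3→SEIS-40 = 298.856°,  θ₁₂ = bearing MET3→LOC6 = 194.291°
dₓₜ = R·arcsin(sin δ₁₃ · sin(θ₁₃ − θ₁₂)) = 6367·arcsin(0.21626·sin(104.565°)) = 1342.623 km
|dₓₜ| = 1342.623 km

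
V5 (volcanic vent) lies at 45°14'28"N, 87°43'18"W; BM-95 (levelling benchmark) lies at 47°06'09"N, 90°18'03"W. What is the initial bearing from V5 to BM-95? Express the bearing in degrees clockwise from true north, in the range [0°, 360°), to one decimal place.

317.1°

V5: φ = +45.24111°, λ = -87.72167°
BM-95: φ = +47.10250°, λ = -90.30083°
Δλ = -2.5792°
y = sin Δλ · cos φ₂ = -0.030631
x = cos φ₁ sin φ₂ − sin φ₁ cos φ₂ cos Δλ = 0.032971
θ = atan2(y, x) = -42.8926° → 317.1074° (mod 360°)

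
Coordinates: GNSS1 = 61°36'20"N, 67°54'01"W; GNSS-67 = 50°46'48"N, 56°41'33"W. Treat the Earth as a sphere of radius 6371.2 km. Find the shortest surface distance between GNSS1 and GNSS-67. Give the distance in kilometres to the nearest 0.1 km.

GNSS1: φ = +61.60556°, λ = -67.90028°
GNSS-67: φ = +50.78000°, λ = -56.69250°
Δφ = -10.8256°,  Δλ = 11.2078°
a = sin²(Δφ/2) + cos φ₁ cos φ₂ sin²(Δλ/2) = 0.011765
c = 2·arcsin(√a) = 0.217365 rad = 12.4541°
d = R·c = 6371.2 × 0.217365 = 1384.9 km

1384.9 km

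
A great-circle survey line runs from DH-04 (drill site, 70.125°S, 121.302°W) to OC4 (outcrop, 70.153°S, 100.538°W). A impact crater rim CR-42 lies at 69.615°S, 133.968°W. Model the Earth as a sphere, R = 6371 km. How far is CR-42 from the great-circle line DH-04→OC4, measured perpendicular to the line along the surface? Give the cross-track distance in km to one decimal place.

δ₁₃ = central angle DH-04→CR-42 = 0.076457 rad  (haversine)
θ₁₃ = bearing DH-04→CR-42 = 270.697°,  θ₁₂ = bearing DH-04→OC4 = 100.002°
dₓₜ = R·arcsin(sin δ₁₃ · sin(θ₁₃ − θ₁₂)) = 6371·arcsin(0.07638·sin(170.695°)) = 78.681 km
|dₓₜ| = 78.681 km

78.7 km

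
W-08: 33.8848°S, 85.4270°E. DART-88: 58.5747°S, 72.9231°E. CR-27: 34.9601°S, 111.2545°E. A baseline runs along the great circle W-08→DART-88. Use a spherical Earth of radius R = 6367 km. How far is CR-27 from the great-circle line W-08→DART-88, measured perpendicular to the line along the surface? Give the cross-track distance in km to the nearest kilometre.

2356 km

δ₁₃ = central angle W-08→CR-27 = 0.371283 rad  (haversine)
θ₁₃ = bearing W-08→CR-27 = 100.226°,  θ₁₂ = bearing W-08→DART-88 = 194.888°
dₓₜ = R·arcsin(sin δ₁₃ · sin(θ₁₃ − θ₁₂)) = 6367·arcsin(0.36281·sin(-94.662°)) = -2355.757 km
|dₓₜ| = 2355.757 km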